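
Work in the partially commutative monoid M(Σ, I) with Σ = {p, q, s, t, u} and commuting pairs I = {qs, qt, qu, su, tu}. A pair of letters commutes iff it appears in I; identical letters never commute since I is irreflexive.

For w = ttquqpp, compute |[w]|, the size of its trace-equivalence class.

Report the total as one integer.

30

0(t) covers ∅
1(t) covers 0:t
2(q) covers ∅
3(u) covers ∅
4(q) covers 2:q
5(p) covers 1:t, 3:u, 4:q
6(p) covers 5:p
floor of heap: 0:t, 2:q, 3:u
completions by unplaced set U, small U first (add the entries for U minus each lowest piece of U):
  |U|=1: {6}:1
  |U|=2: {5,6}:1
  |U|=3: {1,5,6}:1  {3,5,6}:1  {4,5,6}:1
  |U|=4: {0,1,5,6}:1  {1,3,5,6}:2  {1,4,5,6}:2  {2,4,5,6}:1  {3,4,5,6}:2
  |U|=5: {0,1,3,5,6}:3  {0,1,4,5,6}:3  {1,2,4,5,6}:3  {1,3,4,5,6}:6  {2,3,4,5,6}:3
  start at 0(t): 12
  start at 2(q): 12
  start at 3(u): 6
sum over floor = 30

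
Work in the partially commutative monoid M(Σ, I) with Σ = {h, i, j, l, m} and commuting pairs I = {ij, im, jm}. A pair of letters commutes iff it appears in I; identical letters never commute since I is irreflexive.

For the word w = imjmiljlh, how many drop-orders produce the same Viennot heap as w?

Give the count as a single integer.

30

piece 0:i — minimal
piece 1:m — minimal
piece 2:j — minimal
piece 3:m rests on {1:m}
piece 4:i rests on {0:i}
piece 5:l rests on {2:j, 3:m, 4:i}
piece 6:j rests on {5:l}
piece 7:l rests on {6:j}
piece 8:h rests on {7:l}
minimal pieces: {0:i, 1:m, 2:j}
ways to finish when only these pieces remain (= sum over removing one remaining piece with nothing left below it):
  1 left: {8}→1
  2 left: {7,8}→1
  3 left: {6,7,8}→1
  4 left: {5,6,7,8}→1
  5 left: {2,5,6,7,8}→1  {3,5,6,7,8}→1  {4,5,6,7,8}→1
  6 left: {0,4,5,6,7,8}→1  {1,3,5,6,7,8}→1  {2,3,5,6,7,8}→2  {2,4,5,6,7,8}→2  {3,4,5,6,7,8}→2
  7 left: {0,2,4,5,6,7,8}→3  {0,3,4,5,6,7,8}→3  {1,2,3,5,6,7,8}→3  {1,3,4,5,6,7,8}→3  {2,3,4,5,6,7,8}→6
  placing 0:i first → 12 extensions
  placing 1:m first → 12 extensions
  placing 2:j first → 6 extensions
total linear extensions = 30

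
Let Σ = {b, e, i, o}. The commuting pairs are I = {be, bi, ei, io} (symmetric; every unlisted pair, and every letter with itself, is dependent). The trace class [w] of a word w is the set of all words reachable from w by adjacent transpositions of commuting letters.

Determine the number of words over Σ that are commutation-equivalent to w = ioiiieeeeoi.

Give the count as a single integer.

0(i) covers ∅
1(o) covers ∅
2(i) covers 0:i
3(i) covers 2:i
4(i) covers 3:i
5(e) covers 1:o
6(e) covers 5:e
7(e) covers 6:e
8(e) covers 7:e
9(o) covers 8:e
10(i) covers 4:i
floor of heap: 0:i, 1:o
completions by unplaced set U, small U first (add the entries for U minus each lowest piece of U):
  |U|=1: {9}:1  {10}:1
  |U|=2: {4,10}:1  {8,9}:1  {9,10}:2
  |U|=3: {3,4,10}:1  {4,9,10}:3  {7,8,9}:1  {8,9,10}:3
  |U|=4: {2,3,4,10}:1  {3,4,9,10}:4  {4,8,9,10}:6  {6,7,8,9}:1  {7,8,9,10}:4
  |U|=5: {0,2,3,4,10}:1  {2,3,4,9,10}:5  {3,4,8,9,10}:10  {4,7,8,9,10}:10  {5,6,7,8,9}:1  {6,7,8,9,10}:5
  |U|=6: {0,2,3,4,9,10}:6  {1,5,6,7,8,9}:1  {2,3,4,8,9,10}:15  {3,4,7,8,9,10}:20  {4,6,7,8,9,10}:15  {5,6,7,8,9,10}:6
  |U|=7: {0,2,3,4,8,9,10}:21  {1,5,6,7,8,9,10}:7  {2,3,4,7,8,9,10}:35  {3,4,6,7,8,9,10}:35  {4,5,6,7,8,9,10}:21
  |U|=8: {0,2,3,4,7,8,9,10}:56  {1,4,5,6,7,8,9,10}:28  {2,3,4,6,7,8,9,10}:70  {3,4,5,6,7,8,9,10}:56
  |U|=9: {0,2,3,4,6,7,8,9,10}:126  {1,3,4,5,6,7,8,9,10}:84  {2,3,4,5,6,7,8,9,10}:126
  start at 0(i): 210
  start at 1(o): 252
sum over floor = 462

462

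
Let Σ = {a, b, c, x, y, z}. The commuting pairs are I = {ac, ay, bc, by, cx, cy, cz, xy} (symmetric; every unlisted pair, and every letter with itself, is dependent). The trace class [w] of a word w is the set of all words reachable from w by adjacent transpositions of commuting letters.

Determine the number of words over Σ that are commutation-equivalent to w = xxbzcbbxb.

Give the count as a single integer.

9

drop 0:x onto floor
drop 1:x onto {0:x}
drop 2:b onto {1:x}
drop 3:z onto {2:b}
drop 4:c onto floor
drop 5:b onto {3:z}
drop 6:b onto {5:b}
drop 7:x onto {6:b}
drop 8:b onto {7:x}
ground layer = {0:x, 4:c}
drop-orders for the pieces not yet dropped (sum over which currently-grounded one goes next):
  1 to go: {4} 1  {8} 1
  2 to go: {4,8} 2  {7,8} 1
  3 to go: {4,7,8} 3  {6,7,8} 1
  4 to go: {4,6,7,8} 4  {5,6,7,8} 1
  5 to go: {3,5,6,7,8} 1  {4,5,6,7,8} 5
  6 to go: {2,3,5,6,7,8} 1  {3,4,5,6,7,8} 6
  7 to go: {1,2,3,5,6,7,8} 1  {2,3,4,5,6,7,8} 7
  if 0:x drops first: 8 orders
  if 4:c drops first: 1 orders
heap linearizations: 9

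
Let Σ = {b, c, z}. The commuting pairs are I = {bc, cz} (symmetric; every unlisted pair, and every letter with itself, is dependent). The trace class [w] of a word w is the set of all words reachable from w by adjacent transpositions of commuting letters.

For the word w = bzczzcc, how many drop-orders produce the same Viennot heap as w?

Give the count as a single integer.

piece 0:b — minimal
piece 1:z rests on {0:b}
piece 2:c — minimal
piece 3:z rests on {1:z}
piece 4:z rests on {3:z}
piece 5:c rests on {2:c}
piece 6:c rests on {5:c}
minimal pieces: {0:b, 2:c}
ways to finish when only these pieces remain (= sum over removing one remaining piece with nothing left below it):
  1 left: {4}→1  {6}→1
  2 left: {3,4}→1  {4,6}→2  {5,6}→1
  3 left: {1,3,4}→1  {2,5,6}→1  {3,4,6}→3  {4,5,6}→3
  4 left: {0,1,3,4}→1  {1,3,4,6}→4  {2,4,5,6}→4  {3,4,5,6}→6
  5 left: {0,1,3,4,6}→5  {1,3,4,5,6}→10  {2,3,4,5,6}→10
  placing 0:b first → 20 extensions
  placing 2:c first → 15 extensions
total linear extensions = 35

35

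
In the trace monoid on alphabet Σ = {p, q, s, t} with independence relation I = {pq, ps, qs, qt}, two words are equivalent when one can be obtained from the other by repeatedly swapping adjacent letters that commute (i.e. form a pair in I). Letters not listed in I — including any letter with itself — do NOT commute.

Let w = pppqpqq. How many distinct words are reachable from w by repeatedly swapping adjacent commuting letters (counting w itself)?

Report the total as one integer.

35

0(p) covers ∅
1(p) covers 0:p
2(p) covers 1:p
3(q) covers ∅
4(p) covers 2:p
5(q) covers 3:q
6(q) covers 5:q
floor of heap: 0:p, 3:q
completions by unplaced set U, small U first (add the entries for U minus each lowest piece of U):
  |U|=1: {4}:1  {6}:1
  |U|=2: {2,4}:1  {4,6}:2  {5,6}:1
  |U|=3: {1,2,4}:1  {2,4,6}:3  {3,5,6}:1  {4,5,6}:3
  |U|=4: {0,1,2,4}:1  {1,2,4,6}:4  {2,4,5,6}:6  {3,4,5,6}:4
  |U|=5: {0,1,2,4,6}:5  {1,2,4,5,6}:10  {2,3,4,5,6}:10
  start at 0(p): 20
  start at 3(q): 15
sum over floor = 35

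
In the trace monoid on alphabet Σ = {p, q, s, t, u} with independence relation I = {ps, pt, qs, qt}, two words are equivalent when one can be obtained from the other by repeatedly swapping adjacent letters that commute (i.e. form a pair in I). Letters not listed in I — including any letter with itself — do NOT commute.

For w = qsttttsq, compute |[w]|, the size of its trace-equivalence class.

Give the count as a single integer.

drop 0:q onto floor
drop 1:s onto floor
drop 2:t onto {1:s}
drop 3:t onto {2:t}
drop 4:t onto {3:t}
drop 5:t onto {4:t}
drop 6:s onto {5:t}
drop 7:q onto {0:q}
ground layer = {0:q, 1:s}
drop-orders for the pieces not yet dropped (sum over which currently-grounded one goes next):
  1 to go: {6} 1  {7} 1
  2 to go: {0,7} 1  {5,6} 1  {6,7} 2
  3 to go: {0,6,7} 3  {4,5,6} 1  {5,6,7} 3
  4 to go: {0,5,6,7} 6  {3,4,5,6} 1  {4,5,6,7} 4
  5 to go: {0,4,5,6,7} 10  {2,3,4,5,6} 1  {3,4,5,6,7} 5
  6 to go: {0,3,4,5,6,7} 15  {1,2,3,4,5,6} 1  {2,3,4,5,6,7} 6
  if 0:q drops first: 7 orders
  if 1:s drops first: 21 orders
heap linearizations: 28

28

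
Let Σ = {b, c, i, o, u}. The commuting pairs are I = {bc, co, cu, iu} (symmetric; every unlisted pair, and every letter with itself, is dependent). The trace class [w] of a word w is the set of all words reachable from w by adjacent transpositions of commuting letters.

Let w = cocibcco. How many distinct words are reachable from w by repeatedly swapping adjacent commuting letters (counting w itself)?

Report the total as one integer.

piece 0:c — minimal
piece 1:o — minimal
piece 2:c rests on {0:c}
piece 3:i rests on {1:o, 2:c}
piece 4:b rests on {3:i}
piece 5:c rests on {3:i}
piece 6:c rests on {5:c}
piece 7:o rests on {4:b}
minimal pieces: {0:c, 1:o}
ways to finish when only these pieces remain (= sum over removing one remaining piece with nothing left below it):
  1 left: {6}→1  {7}→1
  2 left: {4,7}→1  {5,6}→1  {6,7}→2
  3 left: {4,6,7}→3  {5,6,7}→3
  4 left: {4,5,6,7}→6
  5 left: {3,4,5,6,7}→6
  6 left: {1,3,4,5,6,7}→6  {2,3,4,5,6,7}→6
  placing 0:c first → 12 extensions
  placing 1:o first → 6 extensions
total linear extensions = 18

18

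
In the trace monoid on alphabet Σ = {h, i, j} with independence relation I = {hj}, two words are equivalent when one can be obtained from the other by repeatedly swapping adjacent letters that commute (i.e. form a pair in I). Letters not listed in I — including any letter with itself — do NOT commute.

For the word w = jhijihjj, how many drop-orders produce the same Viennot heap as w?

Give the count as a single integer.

6

drop 0:j onto floor
drop 1:h onto floor
drop 2:i onto {0:j, 1:h}
drop 3:j onto {2:i}
drop 4:i onto {3:j}
drop 5:h onto {4:i}
drop 6:j onto {4:i}
drop 7:j onto {6:j}
ground layer = {0:j, 1:h}
drop-orders for the pieces not yet dropped (sum over which currently-grounded one goes next):
  1 to go: {5} 1  {7} 1
  2 to go: {5,7} 2  {6,7} 1
  3 to go: {5,6,7} 3
  4 to go: {4,5,6,7} 3
  5 to go: {3,4,5,6,7} 3
  6 to go: {2,3,4,5,6,7} 3
  if 0:j drops first: 3 orders
  if 1:h drops first: 3 orders
heap linearizations: 6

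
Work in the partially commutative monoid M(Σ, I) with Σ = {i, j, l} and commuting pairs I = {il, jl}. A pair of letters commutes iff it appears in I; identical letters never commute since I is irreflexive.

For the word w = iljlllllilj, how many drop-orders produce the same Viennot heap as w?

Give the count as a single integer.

330

drop 0:i onto floor
drop 1:l onto floor
drop 2:j onto {0:i}
drop 3:l onto {1:l}
drop 4:l onto {3:l}
drop 5:l onto {4:l}
drop 6:l onto {5:l}
drop 7:l onto {6:l}
drop 8:i onto {2:j}
drop 9:l onto {7:l}
drop 10:j onto {8:i}
ground layer = {0:i, 1:l}
drop-orders for the pieces not yet dropped (sum over which currently-grounded one goes next):
  1 to go: {9} 1  {10} 1
  2 to go: {7,9} 1  {8,10} 1  {9,10} 2
  3 to go: {2,8,10} 1  {6,7,9} 1  {7,9,10} 3  {8,9,10} 3
  4 to go: {0,2,8,10} 1  {2,8,9,10} 4  {5,6,7,9} 1  {6,7,9,10} 4  {7,8,9,10} 6
  5 to go: {0,2,8,9,10} 5  {2,7,8,9,10} 10  {4,5,6,7,9} 1  {5,6,7,9,10} 5  {6,7,8,9,10} 10
  6 to go: {0,2,7,8,9,10} 15  {2,6,7,8,9,10} 20  {3,4,5,6,7,9} 1  {4,5,6,7,9,10} 6  {5,6,7,8,9,10} 15
  7 to go: {0,2,6,7,8,9,10} 35  {1,3,4,5,6,7,9} 1  {2,5,6,7,8,9,10} 35  {3,4,5,6,7,9,10} 7  {4,5,6,7,8,9,10} 21
  8 to go: {0,2,5,6,7,8,9,10} 70  {1,3,4,5,6,7,9,10} 8  {2,4,5,6,7,8,9,10} 56  {3,4,5,6,7,8,9,10} 28
  9 to go: {0,2,4,5,6,7,8,9,10} 126  {1,3,4,5,6,7,8,9,10} 36  {2,3,4,5,6,7,8,9,10} 84
  if 0:i drops first: 120 orders
  if 1:l drops first: 210 orders
heap linearizations: 330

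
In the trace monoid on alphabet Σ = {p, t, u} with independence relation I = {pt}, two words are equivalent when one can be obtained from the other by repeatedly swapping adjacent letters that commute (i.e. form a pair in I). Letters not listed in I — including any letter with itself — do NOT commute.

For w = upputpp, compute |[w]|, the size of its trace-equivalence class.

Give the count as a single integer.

0(u) covers ∅
1(p) covers 0:u
2(p) covers 1:p
3(u) covers 2:p
4(t) covers 3:u
5(p) covers 3:u
6(p) covers 5:p
floor of heap: 0:u
completions by unplaced set U, small U first (add the entries for U minus each lowest piece of U):
  |U|=1: {4}:1  {6}:1
  |U|=2: {4,6}:2  {5,6}:1
  |U|=3: {4,5,6}:3
  |U|=4: {3,4,5,6}:3
  |U|=5: {2,3,4,5,6}:3
  start at 0(u): 3

3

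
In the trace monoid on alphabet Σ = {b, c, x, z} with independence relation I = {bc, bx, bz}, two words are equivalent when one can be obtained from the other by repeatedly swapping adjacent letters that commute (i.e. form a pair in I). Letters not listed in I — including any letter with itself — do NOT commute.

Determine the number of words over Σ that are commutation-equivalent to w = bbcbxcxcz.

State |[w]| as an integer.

piece 0:b — minimal
piece 1:b rests on {0:b}
piece 2:c — minimal
piece 3:b rests on {1:b}
piece 4:x rests on {2:c}
piece 5:c rests on {4:x}
piece 6:x rests on {5:c}
piece 7:c rests on {6:x}
piece 8:z rests on {7:c}
minimal pieces: {0:b, 2:c}
ways to finish when only these pieces remain (= sum over removing one remaining piece with nothing left below it):
  1 left: {3}→1  {8}→1
  2 left: {1,3}→1  {3,8}→2  {7,8}→1
  3 left: {0,1,3}→1  {1,3,8}→3  {3,7,8}→3  {6,7,8}→1
  4 left: {0,1,3,8}→4  {1,3,7,8}→6  {3,6,7,8}→4  {5,6,7,8}→1
  5 left: {0,1,3,7,8}→10  {1,3,6,7,8}→10  {3,5,6,7,8}→5  {4,5,6,7,8}→1
  6 left: {0,1,3,6,7,8}→20  {1,3,5,6,7,8}→15  {2,4,5,6,7,8}→1  {3,4,5,6,7,8}→6
  7 left: {0,1,3,5,6,7,8}→35  {1,3,4,5,6,7,8}→21  {2,3,4,5,6,7,8}→7
  placing 0:b first → 28 extensions
  placing 2:c first → 56 extensions
total linear extensions = 84

84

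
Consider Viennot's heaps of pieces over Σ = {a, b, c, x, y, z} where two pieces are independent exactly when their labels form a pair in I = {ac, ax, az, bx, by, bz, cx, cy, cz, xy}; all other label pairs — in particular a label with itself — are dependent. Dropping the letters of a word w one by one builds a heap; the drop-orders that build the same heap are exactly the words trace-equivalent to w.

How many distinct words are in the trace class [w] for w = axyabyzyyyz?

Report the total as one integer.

37

drop 0:a onto floor
drop 1:x onto floor
drop 2:y onto {0:a}
drop 3:a onto {2:y}
drop 4:b onto {3:a}
drop 5:y onto {3:a}
drop 6:z onto {1:x, 5:y}
drop 7:y onto {6:z}
drop 8:y onto {7:y}
drop 9:y onto {8:y}
drop 10:z onto {9:y}
ground layer = {0:a, 1:x}
drop-orders for the pieces not yet dropped (sum over which currently-grounded one goes next):
  1 to go: {4} 1  {10} 1
  2 to go: {4,10} 2  {9,10} 1
  3 to go: {4,9,10} 3  {8,9,10} 1
  4 to go: {4,8,9,10} 4  {7,8,9,10} 1
  5 to go: {4,7,8,9,10} 5  {6,7,8,9,10} 1
  6 to go: {1,6,7,8,9,10} 1  {4,6,7,8,9,10} 6  {5,6,7,8,9,10} 1
  7 to go: {1,4,6,7,8,9,10} 7  {1,5,6,7,8,9,10} 2  {4,5,6,7,8,9,10} 7
  8 to go: {1,4,5,6,7,8,9,10} 16  {3,4,5,6,7,8,9,10} 7
  9 to go: {1,3,4,5,6,7,8,9,10} 23  {2,3,4,5,6,7,8,9,10} 7
  if 0:a drops first: 30 orders
  if 1:x drops first: 7 orders
heap linearizations: 37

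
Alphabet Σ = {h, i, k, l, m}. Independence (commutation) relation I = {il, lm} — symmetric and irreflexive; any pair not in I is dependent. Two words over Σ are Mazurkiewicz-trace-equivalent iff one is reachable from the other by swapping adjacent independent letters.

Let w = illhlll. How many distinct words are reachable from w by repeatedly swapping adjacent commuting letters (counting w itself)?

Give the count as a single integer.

3

#0=i has no predecessor
#1=l has no predecessor
#2=l depends on [1:l]
#3=h depends on [0:i, 2:l]
#4=l depends on [3:h]
#5=l depends on [4:l]
#6=l depends on [5:l]
sources: [0:i, 1:l]
N(rest) = Σ N(rest − s) over sources s of rest; N(one piece) = 1:
  size 1 → [6]=1
  size 2 → [5,6]=1
  size 3 → [4,5,6]=1
  size 4 → [3,4,5,6]=1
  size 5 → [0,3,4,5,6]=1  [2,3,4,5,6]=1
  first=0(i) contributes 1
  first=1(l) contributes 2
|[w]| = 3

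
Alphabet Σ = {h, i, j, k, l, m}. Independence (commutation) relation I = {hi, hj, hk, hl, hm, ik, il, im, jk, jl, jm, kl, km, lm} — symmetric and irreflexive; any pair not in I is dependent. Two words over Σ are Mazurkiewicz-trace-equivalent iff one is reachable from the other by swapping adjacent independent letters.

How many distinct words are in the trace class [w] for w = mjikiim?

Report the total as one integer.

105

0(m) covers ∅
1(j) covers ∅
2(i) covers 1:j
3(k) covers ∅
4(i) covers 2:i
5(i) covers 4:i
6(m) covers 0:m
floor of heap: 0:m, 1:j, 3:k
completions by unplaced set U, small U first (add the entries for U minus each lowest piece of U):
  |U|=1: {3}:1  {5}:1  {6}:1
  |U|=2: {0,6}:1  {3,5}:2  {3,6}:2  {4,5}:1  {5,6}:2
  |U|=3: {0,3,6}:3  {0,5,6}:3  {2,4,5}:1  {3,4,5}:3  {3,5,6}:6  {4,5,6}:3
  |U|=4: {0,3,5,6}:12  {0,4,5,6}:6  {1,2,4,5}:1  {2,3,4,5}:4  {2,4,5,6}:4  {3,4,5,6}:12
  |U|=5: {0,2,4,5,6}:10  {0,3,4,5,6}:30  {1,2,3,4,5}:5  {1,2,4,5,6}:5  {2,3,4,5,6}:20
  start at 0(m): 30
  start at 1(j): 60
  start at 3(k): 15
sum over floor = 105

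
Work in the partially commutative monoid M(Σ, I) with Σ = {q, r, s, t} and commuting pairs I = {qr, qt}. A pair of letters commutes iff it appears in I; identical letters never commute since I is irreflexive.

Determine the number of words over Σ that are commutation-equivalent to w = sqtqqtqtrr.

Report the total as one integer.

126

drop 0:s onto floor
drop 1:q onto {0:s}
drop 2:t onto {0:s}
drop 3:q onto {1:q}
drop 4:q onto {3:q}
drop 5:t onto {2:t}
drop 6:q onto {4:q}
drop 7:t onto {5:t}
drop 8:r onto {7:t}
drop 9:r onto {8:r}
ground layer = {0:s}
drop-orders for the pieces not yet dropped (sum over which currently-grounded one goes next):
  1 to go: {6} 1  {9} 1
  2 to go: {4,6} 1  {6,9} 2  {8,9} 1
  3 to go: {3,4,6} 1  {4,6,9} 3  {6,8,9} 3  {7,8,9} 1
  4 to go: {1,3,4,6} 1  {3,4,6,9} 4  {4,6,8,9} 6  {5,7,8,9} 1  {6,7,8,9} 4
  5 to go: {1,3,4,6,9} 5  {2,5,7,8,9} 1  {3,4,6,8,9} 10  {4,6,7,8,9} 10  {5,6,7,8,9} 5
  6 to go: {1,3,4,6,8,9} 15  {2,5,6,7,8,9} 6  {3,4,6,7,8,9} 20  {4,5,6,7,8,9} 15
  7 to go: {1,3,4,6,7,8,9} 35  {2,4,5,6,7,8,9} 21  {3,4,5,6,7,8,9} 35
  8 to go: {1,3,4,5,6,7,8,9} 70  {2,3,4,5,6,7,8,9} 56
  if 0:s drops first: 126 orders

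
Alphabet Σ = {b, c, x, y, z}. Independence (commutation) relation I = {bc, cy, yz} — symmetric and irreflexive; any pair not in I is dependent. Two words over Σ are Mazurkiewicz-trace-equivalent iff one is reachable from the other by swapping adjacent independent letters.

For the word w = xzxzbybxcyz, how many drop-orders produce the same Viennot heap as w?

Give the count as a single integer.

#0=x has no predecessor
#1=z depends on [0:x]
#2=x depends on [1:z]
#3=z depends on [2:x]
#4=b depends on [3:z]
#5=y depends on [4:b]
#6=b depends on [5:y]
#7=x depends on [6:b]
#8=c depends on [7:x]
#9=y depends on [7:x]
#10=z depends on [8:c]
sources: [0:x]
N(rest) = Σ N(rest − s) over sources s of rest; N(one piece) = 1:
  size 1 → [9]=1  [10]=1
  size 2 → [8,10]=1  [9,10]=2
  size 3 → [8,9,10]=3
  size 4 → [7,8,9,10]=3
  size 5 → [6,7,8,9,10]=3
  size 6 → [5,6,7,8,9,10]=3
  size 7 → [4,5,6,7,8,9,10]=3
  size 8 → [3,4,5,6,7,8,9,10]=3
  size 9 → [2,3,4,5,6,7,8,9,10]=3
  first=0(x) contributes 3

3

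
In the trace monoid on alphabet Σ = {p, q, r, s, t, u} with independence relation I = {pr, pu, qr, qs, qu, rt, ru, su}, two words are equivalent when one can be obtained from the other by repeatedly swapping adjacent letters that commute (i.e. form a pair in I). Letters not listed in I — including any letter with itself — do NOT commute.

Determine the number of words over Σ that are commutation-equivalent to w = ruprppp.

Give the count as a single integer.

#0=r has no predecessor
#1=u has no predecessor
#2=p has no predecessor
#3=r depends on [0:r]
#4=p depends on [2:p]
#5=p depends on [4:p]
#6=p depends on [5:p]
sources: [0:r, 1:u, 2:p]
N(rest) = Σ N(rest − s) over sources s of rest; N(one piece) = 1:
  size 1 → [1]=1  [3]=1  [6]=1
  size 2 → [0,3]=1  [1,3]=2  [1,6]=2  [3,6]=2  [5,6]=1
  size 3 → [0,1,3]=3  [0,3,6]=3  [1,3,6]=6  [1,5,6]=3  [3,5,6]=3  [4,5,6]=1
  size 4 → [0,1,3,6]=12  [0,3,5,6]=6  [1,3,5,6]=12  [1,4,5,6]=4  [2,4,5,6]=1  [3,4,5,6]=4
  size 5 → [0,1,3,5,6]=30  [0,3,4,5,6]=10  [1,2,4,5,6]=5  [1,3,4,5,6]=20  [2,3,4,5,6]=5
  first=0(r) contributes 30
  first=1(u) contributes 15
  first=2(p) contributes 60
|[w]| = 105

105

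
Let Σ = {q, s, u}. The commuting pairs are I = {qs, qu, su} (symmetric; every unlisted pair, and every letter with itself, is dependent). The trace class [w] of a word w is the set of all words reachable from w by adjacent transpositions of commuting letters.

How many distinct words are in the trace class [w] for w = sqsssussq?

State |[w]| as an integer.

0(s) covers ∅
1(q) covers ∅
2(s) covers 0:s
3(s) covers 2:s
4(s) covers 3:s
5(u) covers ∅
6(s) covers 4:s
7(s) covers 6:s
8(q) covers 1:q
floor of heap: 0:s, 1:q, 5:u
completions by unplaced set U, small U first (add the entries for U minus each lowest piece of U):
  |U|=1: {5}:1  {7}:1  {8}:1
  |U|=2: {1,8}:1  {5,7}:2  {5,8}:2  {6,7}:1  {7,8}:2
  |U|=3: {1,5,8}:3  {1,7,8}:3  {4,6,7}:1  {5,6,7}:3  {5,7,8}:6  {6,7,8}:3
  |U|=4: {1,5,7,8}:12  {1,6,7,8}:6  {3,4,6,7}:1  {4,5,6,7}:4  {4,6,7,8}:4  {5,6,7,8}:12
  |U|=5: {1,4,6,7,8}:10  {1,5,6,7,8}:30  {2,3,4,6,7}:1  {3,4,5,6,7}:5  {3,4,6,7,8}:5  {4,5,6,7,8}:20
  |U|=6: {0,2,3,4,6,7}:1  {1,3,4,6,7,8}:15  {1,4,5,6,7,8}:60  {2,3,4,5,6,7}:6  {2,3,4,6,7,8}:6  {3,4,5,6,7,8}:30
  |U|=7: {0,2,3,4,5,6,7}:7  {0,2,3,4,6,7,8}:7  {1,2,3,4,6,7,8}:21  {1,3,4,5,6,7,8}:105  {2,3,4,5,6,7,8}:42
  start at 0(s): 168
  start at 1(q): 56
  start at 5(u): 28
sum over floor = 252

252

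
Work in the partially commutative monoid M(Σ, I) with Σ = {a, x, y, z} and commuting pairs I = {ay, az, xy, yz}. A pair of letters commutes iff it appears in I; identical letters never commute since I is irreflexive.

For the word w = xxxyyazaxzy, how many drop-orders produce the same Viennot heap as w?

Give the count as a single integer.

0(x) covers ∅
1(x) covers 0:x
2(x) covers 1:x
3(y) covers ∅
4(y) covers 3:y
5(a) covers 2:x
6(z) covers 2:x
7(a) covers 5:a
8(x) covers 6:z, 7:a
9(z) covers 8:x
10(y) covers 4:y
floor of heap: 0:x, 3:y
completions by unplaced set U, small U first (add the entries for U minus each lowest piece of U):
  |U|=1: {9}:1  {10}:1
  |U|=2: {4,10}:1  {8,9}:1  {9,10}:2
  |U|=3: {3,4,10}:1  {4,9,10}:3  {6,8,9}:1  {7,8,9}:1  {8,9,10}:3
  |U|=4: {3,4,9,10}:4  {4,8,9,10}:6  {5,7,8,9}:1  {6,7,8,9}:2  {6,8,9,10}:4  {7,8,9,10}:4
  |U|=5: {3,4,8,9,10}:10  {4,6,8,9,10}:10  {4,7,8,9,10}:10  {5,6,7,8,9}:3  {5,7,8,9,10}:5  {6,7,8,9,10}:10
  |U|=6: {2,5,6,7,8,9}:3  {3,4,6,8,9,10}:20  {3,4,7,8,9,10}:20  {4,5,7,8,9,10}:15  {4,6,7,8,9,10}:30  {5,6,7,8,9,10}:18
  |U|=7: {1,2,5,6,7,8,9}:3  {2,5,6,7,8,9,10}:21  {3,4,5,7,8,9,10}:35  {3,4,6,7,8,9,10}:70  {4,5,6,7,8,9,10}:63
  |U|=8: {0,1,2,5,6,7,8,9}:3  {1,2,5,6,7,8,9,10}:24  {2,4,5,6,7,8,9,10}:84  {3,4,5,6,7,8,9,10}:168
  |U|=9: {0,1,2,5,6,7,8,9,10}:27  {1,2,4,5,6,7,8,9,10}:108  {2,3,4,5,6,7,8,9,10}:252
  start at 0(x): 360
  start at 3(y): 135
sum over floor = 495

495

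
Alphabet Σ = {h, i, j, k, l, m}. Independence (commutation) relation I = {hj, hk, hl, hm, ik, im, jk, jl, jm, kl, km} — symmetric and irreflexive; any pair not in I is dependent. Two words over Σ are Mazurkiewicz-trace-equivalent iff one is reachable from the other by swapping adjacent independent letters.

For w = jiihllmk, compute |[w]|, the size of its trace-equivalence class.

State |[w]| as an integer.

drop 0:j onto floor
drop 1:i onto {0:j}
drop 2:i onto {1:i}
drop 3:h onto {2:i}
drop 4:l onto {2:i}
drop 5:l onto {4:l}
drop 6:m onto {5:l}
drop 7:k onto floor
ground layer = {0:j, 7:k}
drop-orders for the pieces not yet dropped (sum over which currently-grounded one goes next):
  1 to go: {3} 1  {6} 1  {7} 1
  2 to go: {3,6} 2  {3,7} 2  {5,6} 1  {6,7} 2
  3 to go: {3,5,6} 3  {3,6,7} 6  {4,5,6} 1  {5,6,7} 3
  4 to go: {3,4,5,6} 4  {3,5,6,7} 12  {4,5,6,7} 4
  5 to go: {2,3,4,5,6} 4  {3,4,5,6,7} 20
  6 to go: {1,2,3,4,5,6} 4  {2,3,4,5,6,7} 24
  if 0:j drops first: 28 orders
  if 7:k drops first: 4 orders
heap linearizations: 32

32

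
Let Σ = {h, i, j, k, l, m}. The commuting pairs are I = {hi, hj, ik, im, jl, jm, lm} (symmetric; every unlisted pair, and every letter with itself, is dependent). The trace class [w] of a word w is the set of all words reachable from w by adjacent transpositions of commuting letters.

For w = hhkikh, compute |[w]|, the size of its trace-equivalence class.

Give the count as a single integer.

6

0(h) covers ∅
1(h) covers 0:h
2(k) covers 1:h
3(i) covers ∅
4(k) covers 2:k
5(h) covers 4:k
floor of heap: 0:h, 3:i
completions by unplaced set U, small U first (add the entries for U minus each lowest piece of U):
  |U|=1: {3}:1  {5}:1
  |U|=2: {3,5}:2  {4,5}:1
  |U|=3: {2,4,5}:1  {3,4,5}:3
  |U|=4: {1,2,4,5}:1  {2,3,4,5}:4
  start at 0(h): 5
  start at 3(i): 1
sum over floor = 6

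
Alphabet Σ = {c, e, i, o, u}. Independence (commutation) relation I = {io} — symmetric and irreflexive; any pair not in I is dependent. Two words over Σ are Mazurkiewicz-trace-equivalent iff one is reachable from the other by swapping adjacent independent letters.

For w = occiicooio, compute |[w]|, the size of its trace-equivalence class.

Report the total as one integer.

4

piece 0:o — minimal
piece 1:c rests on {0:o}
piece 2:c rests on {1:c}
piece 3:i rests on {2:c}
piece 4:i rests on {3:i}
piece 5:c rests on {4:i}
piece 6:o rests on {5:c}
piece 7:o rests on {6:o}
piece 8:i rests on {5:c}
piece 9:o rests on {7:o}
minimal pieces: {0:o}
ways to finish when only these pieces remain (= sum over removing one remaining piece with nothing left below it):
  1 left: {8}→1  {9}→1
  2 left: {7,9}→1  {8,9}→2
  3 left: {6,7,9}→1  {7,8,9}→3
  4 left: {6,7,8,9}→4
  5 left: {5,6,7,8,9}→4
  6 left: {4,5,6,7,8,9}→4
  7 left: {3,4,5,6,7,8,9}→4
  8 left: {2,3,4,5,6,7,8,9}→4
  placing 0:o first → 4 extensions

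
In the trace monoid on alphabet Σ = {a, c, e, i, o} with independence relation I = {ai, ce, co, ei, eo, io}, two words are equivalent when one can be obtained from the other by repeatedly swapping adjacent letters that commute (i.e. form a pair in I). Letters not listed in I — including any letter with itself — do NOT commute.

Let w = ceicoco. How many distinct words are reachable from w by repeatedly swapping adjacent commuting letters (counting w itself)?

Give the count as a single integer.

105

piece 0:c — minimal
piece 1:e — minimal
piece 2:i rests on {0:c}
piece 3:c rests on {2:i}
piece 4:o — minimal
piece 5:c rests on {3:c}
piece 6:o rests on {4:o}
minimal pieces: {0:c, 1:e, 4:o}
ways to finish when only these pieces remain (= sum over removing one remaining piece with nothing left below it):
  1 left: {1}→1  {5}→1  {6}→1
  2 left: {1,5}→2  {1,6}→2  {3,5}→1  {4,6}→1  {5,6}→2
  3 left: {1,3,5}→3  {1,4,6}→3  {1,5,6}→6  {2,3,5}→1  {3,5,6}→3  {4,5,6}→3
  4 left: {0,2,3,5}→1  {1,2,3,5}→4  {1,3,5,6}→12  {1,4,5,6}→12  {2,3,5,6}→4  {3,4,5,6}→6
  5 left: {0,1,2,3,5}→5  {0,2,3,5,6}→5  {1,2,3,5,6}→20  {1,3,4,5,6}→30  {2,3,4,5,6}→10
  placing 0:c first → 60 extensions
  placing 1:e first → 15 extensions
  placing 4:o first → 30 extensions
total linear extensions = 105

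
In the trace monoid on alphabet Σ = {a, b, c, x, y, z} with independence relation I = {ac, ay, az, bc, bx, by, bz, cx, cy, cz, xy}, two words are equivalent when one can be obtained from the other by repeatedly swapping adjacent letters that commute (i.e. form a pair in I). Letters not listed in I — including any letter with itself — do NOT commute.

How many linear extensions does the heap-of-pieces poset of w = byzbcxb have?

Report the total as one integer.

#0=b has no predecessor
#1=y has no predecessor
#2=z depends on [1:y]
#3=b depends on [0:b]
#4=c has no predecessor
#5=x depends on [2:z]
#6=b depends on [3:b]
sources: [0:b, 1:y, 4:c]
N(rest) = Σ N(rest − s) over sources s of rest; N(one piece) = 1:
  size 1 → [4]=1  [5]=1  [6]=1
  size 2 → [2,5]=1  [3,6]=1  [4,5]=2  [4,6]=2  [5,6]=2
  size 3 → [0,3,6]=1  [1,2,5]=1  [2,4,5]=3  [2,5,6]=3  [3,4,6]=3  [3,5,6]=3  [4,5,6]=6
  size 4 → [0,3,4,6]=4  [0,3,5,6]=4  [1,2,4,5]=4  [1,2,5,6]=4  [2,3,5,6]=6  [2,4,5,6]=12  [3,4,5,6]=12
  size 5 → [0,2,3,5,6]=10  [0,3,4,5,6]=20  [1,2,3,5,6]=10  [1,2,4,5,6]=20  [2,3,4,5,6]=30
  first=0(b) contributes 60
  first=1(y) contributes 60
  first=4(c) contributes 20
|[w]| = 140

140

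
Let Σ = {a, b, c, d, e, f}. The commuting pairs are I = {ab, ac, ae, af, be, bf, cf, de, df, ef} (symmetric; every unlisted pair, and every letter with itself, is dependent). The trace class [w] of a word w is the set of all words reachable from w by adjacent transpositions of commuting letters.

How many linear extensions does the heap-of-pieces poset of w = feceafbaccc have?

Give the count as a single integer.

piece 0:f — minimal
piece 1:e — minimal
piece 2:c rests on {1:e}
piece 3:e rests on {2:c}
piece 4:a — minimal
piece 5:f rests on {0:f}
piece 6:b rests on {2:c}
piece 7:a rests on {4:a}
piece 8:c rests on {3:e, 6:b}
piece 9:c rests on {8:c}
piece 10:c rests on {9:c}
minimal pieces: {0:f, 1:e, 4:a}
ways to finish when only these pieces remain (= sum over removing one remaining piece with nothing left below it):
  1 left: {5}→1  {7}→1  {10}→1
  2 left: {0,5}→1  {4,7}→1  {5,7}→2  {5,10}→2  {7,10}→2  {9,10}→1
  3 left: {0,5,7}→3  {0,5,10}→3  {4,5,7}→3  {4,7,10}→3  {5,7,10}→6  {5,9,10}→3  {7,9,10}→3  {8,9,10}→1
  4 left: {0,4,5,7}→6  {0,5,7,10}→12  {0,5,9,10}→6  {3,8,9,10}→1  {4,5,7,10}→12  {4,7,9,10}→6  {5,7,9,10}→12  {5,8,9,10}→4  {6,8,9,10}→1  {7,8,9,10}→4
  5 left: {0,4,5,7,10}→30  {0,5,7,9,10}→30  {0,5,8,9,10}→10  {3,5,8,9,10}→5  {3,6,8,9,10}→2  {3,7,8,9,10}→5  {4,5,7,9,10}→30  {4,7,8,9,10}→10  {5,6,8,9,10}→5  {5,7,8,9,10}→20  {6,7,8,9,10}→5
  6 left: {0,3,5,8,9,10}→15  {0,4,5,7,9,10}→90  {0,5,6,8,9,10}→15  {0,5,7,8,9,10}→60  {2,3,6,8,9,10}→2  {3,4,7,8,9,10}→15  {3,5,6,8,9,10}→12  {3,5,7,8,9,10}→30  {3,6,7,8,9,10}→12  {4,5,7,8,9,10}→60  {4,6,7,8,9,10}→15  {5,6,7,8,9,10}→30
  7 left: {0,3,5,6,8,9,10}→42  {0,3,5,7,8,9,10}→105  {0,4,5,7,8,9,10}→210  {0,5,6,7,8,9,10}→105  {1,2,3,6,8,9,10}→2  {2,3,5,6,8,9,10}→14  {2,3,6,7,8,9,10}→14  {3,4,5,7,8,9,10}→105  {3,4,6,7,8,9,10}→42  {3,5,6,7,8,9,10}→84  {4,5,6,7,8,9,10}→105
  8 left: {0,2,3,5,6,8,9,10}→56  {0,3,4,5,7,8,9,10}→420  {0,3,5,6,7,8,9,10}→336  {0,4,5,6,7,8,9,10}→420  {1,2,3,5,6,8,9,10}→16  {1,2,3,6,7,8,9,10}→16  {2,3,4,6,7,8,9,10}→56  {2,3,5,6,7,8,9,10}→112  {3,4,5,6,7,8,9,10}→336
  9 left: {0,1,2,3,5,6,8,9,10}→72  {0,2,3,5,6,7,8,9,10}→504  {0,3,4,5,6,7,8,9,10}→1512  {1,2,3,4,6,7,8,9,10}→72  {1,2,3,5,6,7,8,9,10}→144  {2,3,4,5,6,7,8,9,10}→504
  placing 0:f first → 720 extensions
  placing 1:e first → 2520 extensions
  placing 4:a first → 720 extensions
total linear extensions = 3960

3960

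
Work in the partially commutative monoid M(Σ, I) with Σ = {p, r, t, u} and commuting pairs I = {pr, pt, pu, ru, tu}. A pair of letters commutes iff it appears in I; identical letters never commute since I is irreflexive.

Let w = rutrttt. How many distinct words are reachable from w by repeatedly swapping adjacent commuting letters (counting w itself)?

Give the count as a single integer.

7

#0=r has no predecessor
#1=u has no predecessor
#2=t depends on [0:r]
#3=r depends on [2:t]
#4=t depends on [3:r]
#5=t depends on [4:t]
#6=t depends on [5:t]
sources: [0:r, 1:u]
N(rest) = Σ N(rest − s) over sources s of rest; N(one piece) = 1:
  size 1 → [1]=1  [6]=1
  size 2 → [1,6]=2  [5,6]=1
  size 3 → [1,5,6]=3  [4,5,6]=1
  size 4 → [1,4,5,6]=4  [3,4,5,6]=1
  size 5 → [1,3,4,5,6]=5  [2,3,4,5,6]=1
  first=0(r) contributes 6
  first=1(u) contributes 1
|[w]| = 7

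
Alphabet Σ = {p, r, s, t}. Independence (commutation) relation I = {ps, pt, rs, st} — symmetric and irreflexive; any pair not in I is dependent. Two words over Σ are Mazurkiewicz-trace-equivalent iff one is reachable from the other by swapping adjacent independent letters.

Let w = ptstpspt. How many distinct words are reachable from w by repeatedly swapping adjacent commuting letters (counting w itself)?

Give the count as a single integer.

0(p) covers ∅
1(t) covers ∅
2(s) covers ∅
3(t) covers 1:t
4(p) covers 0:p
5(s) covers 2:s
6(p) covers 4:p
7(t) covers 3:t
floor of heap: 0:p, 1:t, 2:s
completions by unplaced set U, small U first (add the entries for U minus each lowest piece of U):
  |U|=1: {5}:1  {6}:1  {7}:1
  |U|=2: {2,5}:1  {3,7}:1  {4,6}:1  {5,6}:2  {5,7}:2  {6,7}:2
  |U|=3: {0,4,6}:1  {1,3,7}:1  {2,5,6}:3  {2,5,7}:3  {3,5,7}:3  {3,6,7}:3  {4,5,6}:3  {4,6,7}:3  {5,6,7}:6
  |U|=4: {0,4,5,6}:4  {0,4,6,7}:4  {1,3,5,7}:4  {1,3,6,7}:4  {2,3,5,7}:6  {2,4,5,6}:6  {2,5,6,7}:12  {3,4,6,7}:6  {3,5,6,7}:12  {4,5,6,7}:12
  |U|=5: {0,2,4,5,6}:10  {0,3,4,6,7}:10  {0,4,5,6,7}:20  {1,2,3,5,7}:10  {1,3,4,6,7}:10  {1,3,5,6,7}:20  {2,3,5,6,7}:30  {2,4,5,6,7}:30  {3,4,5,6,7}:30
  |U|=6: {0,1,3,4,6,7}:20  {0,2,4,5,6,7}:60  {0,3,4,5,6,7}:60  {1,2,3,5,6,7}:60  {1,3,4,5,6,7}:60  {2,3,4,5,6,7}:90
  start at 0(p): 210
  start at 1(t): 210
  start at 2(s): 140
sum over floor = 560

560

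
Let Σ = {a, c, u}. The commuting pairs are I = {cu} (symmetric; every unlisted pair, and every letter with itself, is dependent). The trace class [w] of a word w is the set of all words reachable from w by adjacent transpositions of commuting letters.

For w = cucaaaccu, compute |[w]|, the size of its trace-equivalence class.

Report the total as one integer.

9

#0=c has no predecessor
#1=u has no predecessor
#2=c depends on [0:c]
#3=a depends on [1:u, 2:c]
#4=a depends on [3:a]
#5=a depends on [4:a]
#6=c depends on [5:a]
#7=c depends on [6:c]
#8=u depends on [5:a]
sources: [0:c, 1:u]
N(rest) = Σ N(rest − s) over sources s of rest; N(one piece) = 1:
  size 1 → [7]=1  [8]=1
  size 2 → [6,7]=1  [7,8]=2
  size 3 → [6,7,8]=3
  size 4 → [5,6,7,8]=3
  size 5 → [4,5,6,7,8]=3
  size 6 → [3,4,5,6,7,8]=3
  size 7 → [1,3,4,5,6,7,8]=3  [2,3,4,5,6,7,8]=3
  first=0(c) contributes 6
  first=1(u) contributes 3
|[w]| = 9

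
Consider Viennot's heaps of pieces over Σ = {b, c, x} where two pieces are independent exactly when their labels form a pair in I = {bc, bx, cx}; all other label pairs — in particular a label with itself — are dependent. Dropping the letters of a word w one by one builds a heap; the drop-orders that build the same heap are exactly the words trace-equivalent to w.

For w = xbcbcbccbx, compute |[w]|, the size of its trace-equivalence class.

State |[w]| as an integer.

#0=x has no predecessor
#1=b has no predecessor
#2=c has no predecessor
#3=b depends on [1:b]
#4=c depends on [2:c]
#5=b depends on [3:b]
#6=c depends on [4:c]
#7=c depends on [6:c]
#8=b depends on [5:b]
#9=x depends on [0:x]
sources: [0:x, 1:b, 2:c]
N(rest) = Σ N(rest − s) over sources s of rest; N(one piece) = 1:
  size 1 → [7]=1  [8]=1  [9]=1
  size 2 → [0,9]=1  [5,8]=1  [6,7]=1  [7,8]=2  [7,9]=2  [8,9]=2
  size 3 → [0,7,9]=3  [0,8,9]=3  [3,5,8]=1  [4,6,7]=1  [5,7,8]=3  [5,8,9]=3  [6,7,8]=3  [6,7,9]=3  [7,8,9]=6
  size 4 → [0,5,8,9]=6  [0,6,7,9]=6  [0,7,8,9]=12  [1,3,5,8]=1  [2,4,6,7]=1  [3,5,7,8]=4  [3,5,8,9]=4  [4,6,7,8]=4  [4,6,7,9]=4  [5,6,7,8]=6  [5,7,8,9]=12  [6,7,8,9]=12
  size 5 → [0,3,5,8,9]=10  [0,4,6,7,9]=10  [0,5,7,8,9]=30  [0,6,7,8,9]=30  [1,3,5,7,8]=5  [1,3,5,8,9]=5  [2,4,6,7,8]=5  [2,4,6,7,9]=5  [3,5,6,7,8]=10  [3,5,7,8,9]=20  [4,5,6,7,8]=10  [4,6,7,8,9]=20  [5,6,7,8,9]=30
  size 6 → [0,1,3,5,8,9]=15  [0,2,4,6,7,9]=15  [0,3,5,7,8,9]=60  [0,4,6,7,8,9]=60  [0,5,6,7,8,9]=90  [1,3,5,6,7,8]=15  [1,3,5,7,8,9]=30  [2,4,5,6,7,8]=15  [2,4,6,7,8,9]=30  [3,4,5,6,7,8]=20  [3,5,6,7,8,9]=60  [4,5,6,7,8,9]=60
  size 7 → [0,1,3,5,7,8,9]=105  [0,2,4,6,7,8,9]=105  [0,3,5,6,7,8,9]=210  [0,4,5,6,7,8,9]=210  [1,3,4,5,6,7,8]=35  [1,3,5,6,7,8,9]=105  [2,3,4,5,6,7,8]=35  [2,4,5,6,7,8,9]=105  [3,4,5,6,7,8,9]=140
  size 8 → [0,1,3,5,6,7,8,9]=420  [0,2,4,5,6,7,8,9]=420  [0,3,4,5,6,7,8,9]=560  [1,2,3,4,5,6,7,8]=70  [1,3,4,5,6,7,8,9]=280  [2,3,4,5,6,7,8,9]=280
  first=0(x) contributes 630
  first=1(b) contributes 1260
  first=2(c) contributes 1260
|[w]| = 3150

3150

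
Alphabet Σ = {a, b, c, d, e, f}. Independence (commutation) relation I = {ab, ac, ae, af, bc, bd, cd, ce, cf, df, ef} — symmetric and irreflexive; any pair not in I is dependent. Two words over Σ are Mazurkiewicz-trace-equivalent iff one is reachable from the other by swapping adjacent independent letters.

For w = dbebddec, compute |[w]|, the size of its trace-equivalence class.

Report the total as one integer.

48

#0=d has no predecessor
#1=b has no predecessor
#2=e depends on [0:d, 1:b]
#3=b depends on [2:e]
#4=d depends on [2:e]
#5=d depends on [4:d]
#6=e depends on [3:b, 5:d]
#7=c has no predecessor
sources: [0:d, 1:b, 7:c]
N(rest) = Σ N(rest − s) over sources s of rest; N(one piece) = 1:
  size 1 → [6]=1  [7]=1
  size 2 → [3,6]=1  [5,6]=1  [6,7]=2
  size 3 → [3,5,6]=2  [3,6,7]=3  [4,5,6]=1  [5,6,7]=3
  size 4 → [3,4,5,6]=3  [3,5,6,7]=8  [4,5,6,7]=4
  size 5 → [2,3,4,5,6]=3  [3,4,5,6,7]=15
  size 6 → [0,2,3,4,5,6]=3  [1,2,3,4,5,6]=3  [2,3,4,5,6,7]=18
  first=0(d) contributes 21
  first=1(b) contributes 21
  first=7(c) contributes 6
|[w]| = 48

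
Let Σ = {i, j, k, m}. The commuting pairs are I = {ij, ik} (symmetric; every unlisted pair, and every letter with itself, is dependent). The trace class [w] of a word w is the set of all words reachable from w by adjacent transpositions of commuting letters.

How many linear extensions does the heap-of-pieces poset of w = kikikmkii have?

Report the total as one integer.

piece 0:k — minimal
piece 1:i — minimal
piece 2:k rests on {0:k}
piece 3:i rests on {1:i}
piece 4:k rests on {2:k}
piece 5:m rests on {3:i, 4:k}
piece 6:k rests on {5:m}
piece 7:i rests on {5:m}
piece 8:i rests on {7:i}
minimal pieces: {0:k, 1:i}
ways to finish when only these pieces remain (= sum over removing one remaining piece with nothing left below it):
  1 left: {6}→1  {8}→1
  2 left: {6,8}→2  {7,8}→1
  3 left: {6,7,8}→3
  4 left: {5,6,7,8}→3
  5 left: {3,5,6,7,8}→3  {4,5,6,7,8}→3
  6 left: {1,3,5,6,7,8}→3  {2,4,5,6,7,8}→3  {3,4,5,6,7,8}→6
  7 left: {0,2,4,5,6,7,8}→3  {1,3,4,5,6,7,8}→9  {2,3,4,5,6,7,8}→9
  placing 0:k first → 18 extensions
  placing 1:i first → 12 extensions
total linear extensions = 30

30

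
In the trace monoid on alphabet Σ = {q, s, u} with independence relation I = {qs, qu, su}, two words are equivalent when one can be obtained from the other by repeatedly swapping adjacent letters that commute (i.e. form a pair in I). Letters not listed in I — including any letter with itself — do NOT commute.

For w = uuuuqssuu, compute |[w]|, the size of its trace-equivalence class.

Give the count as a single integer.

#0=u has no predecessor
#1=u depends on [0:u]
#2=u depends on [1:u]
#3=u depends on [2:u]
#4=q has no predecessor
#5=s has no predecessor
#6=s depends on [5:s]
#7=u depends on [3:u]
#8=u depends on [7:u]
sources: [0:u, 4:q, 5:s]
N(rest) = Σ N(rest − s) over sources s of rest; N(one piece) = 1:
  size 1 → [4]=1  [6]=1  [8]=1
  size 2 → [4,6]=2  [4,8]=2  [5,6]=1  [6,8]=2  [7,8]=1
  size 3 → [3,7,8]=1  [4,5,6]=3  [4,6,8]=6  [4,7,8]=3  [5,6,8]=3  [6,7,8]=3
  size 4 → [2,3,7,8]=1  [3,4,7,8]=4  [3,6,7,8]=4  [4,5,6,8]=12  [4,6,7,8]=12  [5,6,7,8]=6
  size 5 → [1,2,3,7,8]=1  [2,3,4,7,8]=5  [2,3,6,7,8]=5  [3,4,6,7,8]=20  [3,5,6,7,8]=10  [4,5,6,7,8]=30
  size 6 → [0,1,2,3,7,8]=1  [1,2,3,4,7,8]=6  [1,2,3,6,7,8]=6  [2,3,4,6,7,8]=30  [2,3,5,6,7,8]=15  [3,4,5,6,7,8]=60
  size 7 → [0,1,2,3,4,7,8]=7  [0,1,2,3,6,7,8]=7  [1,2,3,4,6,7,8]=42  [1,2,3,5,6,7,8]=21  [2,3,4,5,6,7,8]=105
  first=0(u) contributes 168
  first=4(q) contributes 28
  first=5(s) contributes 56
|[w]| = 252

252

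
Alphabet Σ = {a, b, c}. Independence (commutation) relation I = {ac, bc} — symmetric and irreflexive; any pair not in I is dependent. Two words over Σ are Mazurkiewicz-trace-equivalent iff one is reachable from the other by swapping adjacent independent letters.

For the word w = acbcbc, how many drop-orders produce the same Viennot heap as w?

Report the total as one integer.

20

piece 0:a — minimal
piece 1:c — minimal
piece 2:b rests on {0:a}
piece 3:c rests on {1:c}
piece 4:b rests on {2:b}
piece 5:c rests on {3:c}
minimal pieces: {0:a, 1:c}
ways to finish when only these pieces remain (= sum over removing one remaining piece with nothing left below it):
  1 left: {4}→1  {5}→1
  2 left: {2,4}→1  {3,5}→1  {4,5}→2
  3 left: {0,2,4}→1  {1,3,5}→1  {2,4,5}→3  {3,4,5}→3
  4 left: {0,2,4,5}→4  {1,3,4,5}→4  {2,3,4,5}→6
  placing 0:a first → 10 extensions
  placing 1:c first → 10 extensions
total linear extensions = 20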